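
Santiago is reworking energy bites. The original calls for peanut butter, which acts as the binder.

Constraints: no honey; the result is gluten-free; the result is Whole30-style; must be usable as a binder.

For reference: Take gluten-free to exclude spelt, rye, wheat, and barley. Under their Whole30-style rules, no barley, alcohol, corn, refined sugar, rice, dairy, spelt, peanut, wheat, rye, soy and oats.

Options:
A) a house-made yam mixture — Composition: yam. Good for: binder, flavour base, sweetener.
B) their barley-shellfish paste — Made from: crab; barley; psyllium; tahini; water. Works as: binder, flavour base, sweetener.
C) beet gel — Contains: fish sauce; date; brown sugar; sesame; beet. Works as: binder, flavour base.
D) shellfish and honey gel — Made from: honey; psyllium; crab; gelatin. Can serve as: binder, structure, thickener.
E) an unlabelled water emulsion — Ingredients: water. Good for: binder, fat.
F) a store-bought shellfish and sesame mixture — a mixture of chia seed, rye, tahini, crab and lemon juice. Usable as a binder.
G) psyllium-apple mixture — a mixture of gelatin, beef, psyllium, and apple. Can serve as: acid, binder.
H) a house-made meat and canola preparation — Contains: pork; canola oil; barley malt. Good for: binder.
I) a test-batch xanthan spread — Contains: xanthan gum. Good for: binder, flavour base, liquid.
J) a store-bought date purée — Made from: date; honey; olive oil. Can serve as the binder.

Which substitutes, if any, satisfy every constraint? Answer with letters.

A, E, G, I

A: gluten-free, Whole30-style — keep
B: has barley, so not gluten-free; has barley, so not Whole30-style — reject
C: has brown sugar, so not Whole30-style — reject
D: has honey, so not honey-free — no
E: nothing on the exclusion list — keep
F: has rye, so not gluten-free; has rye, so not Whole30-style — out
G: gluten-free, Whole30-style — valid
H: has barley malt, so not gluten-free; has barley malt, so not Whole30-style — no
I: all constraints satisfied — OK
J: has honey, so not honey-free — out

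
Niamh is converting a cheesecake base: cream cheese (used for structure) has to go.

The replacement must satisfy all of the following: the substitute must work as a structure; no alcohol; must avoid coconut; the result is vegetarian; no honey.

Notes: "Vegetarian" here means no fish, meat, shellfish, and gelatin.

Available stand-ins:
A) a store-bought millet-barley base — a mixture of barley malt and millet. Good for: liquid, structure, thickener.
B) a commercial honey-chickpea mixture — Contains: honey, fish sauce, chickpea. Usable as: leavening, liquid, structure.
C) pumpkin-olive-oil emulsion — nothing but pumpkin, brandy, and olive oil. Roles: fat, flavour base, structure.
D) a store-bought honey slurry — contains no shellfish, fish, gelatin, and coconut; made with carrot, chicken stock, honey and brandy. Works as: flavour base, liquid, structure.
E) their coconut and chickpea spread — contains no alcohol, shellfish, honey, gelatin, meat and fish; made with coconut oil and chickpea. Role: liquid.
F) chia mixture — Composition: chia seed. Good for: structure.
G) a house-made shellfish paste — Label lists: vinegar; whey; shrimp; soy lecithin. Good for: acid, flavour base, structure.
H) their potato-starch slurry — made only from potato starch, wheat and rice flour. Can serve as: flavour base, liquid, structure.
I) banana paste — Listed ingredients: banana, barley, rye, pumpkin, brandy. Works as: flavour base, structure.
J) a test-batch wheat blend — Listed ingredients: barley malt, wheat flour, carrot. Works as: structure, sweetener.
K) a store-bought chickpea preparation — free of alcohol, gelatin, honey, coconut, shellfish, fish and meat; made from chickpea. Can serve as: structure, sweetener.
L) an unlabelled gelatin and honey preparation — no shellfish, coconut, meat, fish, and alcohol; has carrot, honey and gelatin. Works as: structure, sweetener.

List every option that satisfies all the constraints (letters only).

A, F, H, J, K

A: only barley malt and millet; none excluded — valid
B: has fish sauce, so not vegetarian; has honey, so not honey-free — reject
C: has brandy, so not alcohol-free — reject
D: has chicken stock, so not vegetarian; has brandy, so not alcohol-free (and 1 more) — no
E: not usable as a structure; has coconut oil, so not coconut-free — out
F: all constraints satisfied — valid
G: has shrimp, so not vegetarian — no
H: every rule checks out — OK
I: has brandy, so not alcohol-free — no
J: all constraints satisfied — valid
K: works as a structure, vegetarian, no honey — keep
L: has gelatin, so not vegetarian; has honey, so not honey-free — no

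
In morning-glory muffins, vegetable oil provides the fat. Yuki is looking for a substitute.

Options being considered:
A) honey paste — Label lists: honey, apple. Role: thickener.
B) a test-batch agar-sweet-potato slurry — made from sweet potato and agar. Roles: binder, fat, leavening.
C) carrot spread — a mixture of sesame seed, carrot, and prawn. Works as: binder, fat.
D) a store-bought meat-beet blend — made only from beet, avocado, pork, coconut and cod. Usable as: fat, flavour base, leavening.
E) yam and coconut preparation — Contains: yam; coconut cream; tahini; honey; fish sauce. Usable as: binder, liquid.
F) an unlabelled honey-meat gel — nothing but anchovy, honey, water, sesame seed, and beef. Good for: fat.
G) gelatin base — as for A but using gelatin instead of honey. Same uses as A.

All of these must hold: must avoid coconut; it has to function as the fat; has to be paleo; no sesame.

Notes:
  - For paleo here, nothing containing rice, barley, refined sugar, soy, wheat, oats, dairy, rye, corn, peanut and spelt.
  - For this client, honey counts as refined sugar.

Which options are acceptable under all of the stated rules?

B

A: not usable as a fat; has honey, so not paleo — out
B: paleo, no coconut — keep
C: has sesame seed, so not sesame-free — reject
D: has coconut, so not coconut-free — out
E: not usable as a fat; has honey, so not paleo (and 2 more) — reject
F: has honey, so not paleo; has sesame seed, so not sesame-free — no
G: not usable as a fat — reject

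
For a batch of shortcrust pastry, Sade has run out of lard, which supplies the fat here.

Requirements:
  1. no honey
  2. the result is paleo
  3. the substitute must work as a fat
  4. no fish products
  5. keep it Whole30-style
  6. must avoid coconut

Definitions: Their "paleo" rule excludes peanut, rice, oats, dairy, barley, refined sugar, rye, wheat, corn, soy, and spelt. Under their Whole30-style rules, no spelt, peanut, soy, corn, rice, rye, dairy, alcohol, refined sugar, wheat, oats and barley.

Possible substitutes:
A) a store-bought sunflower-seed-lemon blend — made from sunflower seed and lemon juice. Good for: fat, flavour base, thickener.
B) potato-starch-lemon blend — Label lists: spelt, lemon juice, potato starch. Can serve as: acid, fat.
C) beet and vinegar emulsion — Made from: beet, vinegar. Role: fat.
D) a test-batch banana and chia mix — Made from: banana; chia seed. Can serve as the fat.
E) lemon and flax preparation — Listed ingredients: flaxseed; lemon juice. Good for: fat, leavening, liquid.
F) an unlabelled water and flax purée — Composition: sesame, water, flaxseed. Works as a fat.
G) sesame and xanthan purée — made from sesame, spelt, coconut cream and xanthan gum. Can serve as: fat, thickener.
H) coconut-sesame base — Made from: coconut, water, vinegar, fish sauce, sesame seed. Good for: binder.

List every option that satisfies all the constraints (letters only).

A, C, D, E, F

A: every rule checks out — valid
B: has spelt, so not paleo; has spelt, so not Whole30-style — reject
C: only vinegar and beet; none excluded — keep
D: all constraints satisfied — valid
E: works as a fat, Whole30-style, no coconut — keep
F: nothing on the exclusion list — keep
G: has spelt, so not paleo; has spelt, so not Whole30-style (and 1 more) — out
H: not usable as a fat; has coconut, so not coconut-free (and 1 more) — no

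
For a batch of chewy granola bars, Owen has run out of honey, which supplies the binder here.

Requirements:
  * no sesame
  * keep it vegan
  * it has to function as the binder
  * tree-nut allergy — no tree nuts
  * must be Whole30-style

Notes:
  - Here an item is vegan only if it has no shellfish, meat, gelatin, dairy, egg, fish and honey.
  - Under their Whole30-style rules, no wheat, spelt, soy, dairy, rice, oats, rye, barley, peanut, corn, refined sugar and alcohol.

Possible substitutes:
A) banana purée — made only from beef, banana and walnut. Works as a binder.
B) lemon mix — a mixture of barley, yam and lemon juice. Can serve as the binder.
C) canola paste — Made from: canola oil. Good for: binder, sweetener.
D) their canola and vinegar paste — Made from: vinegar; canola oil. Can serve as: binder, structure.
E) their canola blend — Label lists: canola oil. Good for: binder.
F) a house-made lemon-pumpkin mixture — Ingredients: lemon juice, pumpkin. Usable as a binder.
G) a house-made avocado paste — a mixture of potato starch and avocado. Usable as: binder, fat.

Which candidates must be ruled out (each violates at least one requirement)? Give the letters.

A: has beef, so not vegan; has walnut, so not tree-nut-free — no
B: has barley, so not Whole30-style — no
C: all constraints satisfied — keep
D: only vinegar and canola oil; none excluded — OK
E: only canola oil; none excluded — OK
F: only pumpkin and lemon juice; none excluded — keep
G: only avocado and potato starch; none excluded — valid

A, B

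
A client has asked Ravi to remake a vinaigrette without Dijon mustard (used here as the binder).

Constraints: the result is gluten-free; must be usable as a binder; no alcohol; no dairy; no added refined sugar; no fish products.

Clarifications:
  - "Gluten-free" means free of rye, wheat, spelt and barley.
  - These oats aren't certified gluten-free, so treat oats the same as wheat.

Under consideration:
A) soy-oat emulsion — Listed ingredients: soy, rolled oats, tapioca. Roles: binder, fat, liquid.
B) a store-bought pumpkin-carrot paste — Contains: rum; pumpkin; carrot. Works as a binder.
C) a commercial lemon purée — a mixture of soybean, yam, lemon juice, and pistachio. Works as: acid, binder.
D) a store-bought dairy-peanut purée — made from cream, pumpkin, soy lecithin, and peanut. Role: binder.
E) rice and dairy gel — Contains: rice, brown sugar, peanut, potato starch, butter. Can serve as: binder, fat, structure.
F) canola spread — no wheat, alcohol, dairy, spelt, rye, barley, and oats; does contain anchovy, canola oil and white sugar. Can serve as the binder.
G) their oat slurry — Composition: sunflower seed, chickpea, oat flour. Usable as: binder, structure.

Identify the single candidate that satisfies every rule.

A: has rolled oats, so not gluten-free — no
B: has rum, so not alcohol-free — reject
C: works as a binder, no fish, no alcohol — keep
D: has cream, so not dairy-free — no
E: has butter, so not dairy-free; has brown sugar, so not no-added-sugar — reject
F: has white sugar, so not no-added-sugar; has anchovy, so not fish-free — out
G: has oat flour, so not gluten-free — no

C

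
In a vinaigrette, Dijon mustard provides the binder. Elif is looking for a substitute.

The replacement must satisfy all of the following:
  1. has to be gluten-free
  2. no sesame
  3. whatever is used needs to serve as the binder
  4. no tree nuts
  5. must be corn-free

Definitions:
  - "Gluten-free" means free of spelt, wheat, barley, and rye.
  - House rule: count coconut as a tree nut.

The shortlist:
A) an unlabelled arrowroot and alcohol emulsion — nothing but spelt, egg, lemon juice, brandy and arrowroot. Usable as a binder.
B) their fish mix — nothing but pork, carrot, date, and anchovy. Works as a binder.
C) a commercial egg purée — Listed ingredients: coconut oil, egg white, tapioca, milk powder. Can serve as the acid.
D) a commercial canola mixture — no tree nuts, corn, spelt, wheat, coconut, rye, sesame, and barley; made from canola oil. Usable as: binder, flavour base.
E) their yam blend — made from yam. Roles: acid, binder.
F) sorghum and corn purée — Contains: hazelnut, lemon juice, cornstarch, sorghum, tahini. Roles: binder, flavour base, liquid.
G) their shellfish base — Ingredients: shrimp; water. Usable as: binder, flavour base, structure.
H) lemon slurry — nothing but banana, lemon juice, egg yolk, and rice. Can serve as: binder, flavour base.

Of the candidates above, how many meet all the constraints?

A: has spelt, so not gluten-free — reject
B: works as a binder, no sesame, gluten-free — valid
C: not usable as a binder; has coconut oil, so not tree-nut-free — out
D: no sesame, no corn — valid
E: only yam; none excluded — keep
F: has hazelnut, so not tree-nut-free; has cornstarch, so not corn-free (and 1 more) — no
G: all constraints satisfied — valid
H: nothing on the exclusion list — keep

5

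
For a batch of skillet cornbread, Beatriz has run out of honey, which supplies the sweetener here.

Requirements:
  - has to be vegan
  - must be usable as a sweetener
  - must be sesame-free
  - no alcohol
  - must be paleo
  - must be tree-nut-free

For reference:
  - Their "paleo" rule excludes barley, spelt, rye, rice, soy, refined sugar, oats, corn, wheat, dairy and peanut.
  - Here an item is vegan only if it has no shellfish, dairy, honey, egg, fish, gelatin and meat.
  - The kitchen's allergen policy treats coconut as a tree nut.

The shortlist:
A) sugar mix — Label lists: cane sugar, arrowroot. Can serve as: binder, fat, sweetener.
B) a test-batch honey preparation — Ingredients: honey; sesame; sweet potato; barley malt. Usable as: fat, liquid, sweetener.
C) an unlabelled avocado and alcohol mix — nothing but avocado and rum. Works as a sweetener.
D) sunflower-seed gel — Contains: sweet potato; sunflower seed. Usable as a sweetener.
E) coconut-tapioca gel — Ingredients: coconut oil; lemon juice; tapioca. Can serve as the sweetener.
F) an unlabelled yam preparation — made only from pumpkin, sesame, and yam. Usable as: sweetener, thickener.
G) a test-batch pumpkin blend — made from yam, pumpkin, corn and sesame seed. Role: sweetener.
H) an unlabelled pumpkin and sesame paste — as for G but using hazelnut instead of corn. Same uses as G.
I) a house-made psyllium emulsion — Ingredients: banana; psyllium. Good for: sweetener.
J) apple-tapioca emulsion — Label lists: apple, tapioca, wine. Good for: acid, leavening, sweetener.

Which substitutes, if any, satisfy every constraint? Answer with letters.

D, I

A: has cane sugar, so not paleo — no
B: has barley malt, so not paleo; has honey, so not vegan (and 1 more) — reject
C: has rum, so not alcohol-free — out
D: nothing on the exclusion list — OK
E: has coconut oil, so not tree-nut-free — out
F: has sesame, so not sesame-free — out
G: has corn, so not paleo; has sesame seed, so not sesame-free — reject
H: has hazelnut, so not tree-nut-free; has sesame seed, so not sesame-free — reject
I: nothing on the exclusion list — valid
J: has wine, so not alcohol-free — reject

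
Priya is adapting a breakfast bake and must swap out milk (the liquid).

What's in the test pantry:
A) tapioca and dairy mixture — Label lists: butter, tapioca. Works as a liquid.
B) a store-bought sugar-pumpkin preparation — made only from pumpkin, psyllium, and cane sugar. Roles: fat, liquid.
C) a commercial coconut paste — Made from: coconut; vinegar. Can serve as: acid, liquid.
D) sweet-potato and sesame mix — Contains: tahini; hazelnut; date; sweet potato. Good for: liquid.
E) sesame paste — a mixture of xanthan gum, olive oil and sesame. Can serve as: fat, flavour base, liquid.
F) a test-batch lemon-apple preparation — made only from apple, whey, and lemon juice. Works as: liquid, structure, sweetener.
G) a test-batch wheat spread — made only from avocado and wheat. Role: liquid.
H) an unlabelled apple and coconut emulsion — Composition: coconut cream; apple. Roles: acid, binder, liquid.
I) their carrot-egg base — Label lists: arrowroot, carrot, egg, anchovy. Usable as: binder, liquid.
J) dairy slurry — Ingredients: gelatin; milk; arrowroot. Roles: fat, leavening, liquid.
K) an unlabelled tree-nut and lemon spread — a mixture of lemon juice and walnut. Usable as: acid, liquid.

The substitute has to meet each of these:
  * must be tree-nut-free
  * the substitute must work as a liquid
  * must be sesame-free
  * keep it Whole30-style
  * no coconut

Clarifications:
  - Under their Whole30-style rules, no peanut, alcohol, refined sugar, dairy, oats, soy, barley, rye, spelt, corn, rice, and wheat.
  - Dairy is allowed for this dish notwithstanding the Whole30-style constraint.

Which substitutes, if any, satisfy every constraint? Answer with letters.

A: dairy is permitted under the Whole30-style carve-out; nothing else excluded — valid
B: has cane sugar, so not Whole30-style — no
C: has coconut, so not coconut-free — no
D: has hazelnut, so not tree-nut-free; has tahini, so not sesame-free — reject
E: has sesame, so not sesame-free — no
F: dairy is permitted under the Whole30-style carve-out; nothing else excluded — keep
G: has wheat, so not Whole30-style — out
H: has coconut cream, so not coconut-free — reject
I: egg and anchovy etc. — none of it excluded — valid
J: dairy is permitted under the Whole30-style carve-out; nothing else excluded — keep
K: has walnut, so not tree-nut-free — reject

A, F, I, J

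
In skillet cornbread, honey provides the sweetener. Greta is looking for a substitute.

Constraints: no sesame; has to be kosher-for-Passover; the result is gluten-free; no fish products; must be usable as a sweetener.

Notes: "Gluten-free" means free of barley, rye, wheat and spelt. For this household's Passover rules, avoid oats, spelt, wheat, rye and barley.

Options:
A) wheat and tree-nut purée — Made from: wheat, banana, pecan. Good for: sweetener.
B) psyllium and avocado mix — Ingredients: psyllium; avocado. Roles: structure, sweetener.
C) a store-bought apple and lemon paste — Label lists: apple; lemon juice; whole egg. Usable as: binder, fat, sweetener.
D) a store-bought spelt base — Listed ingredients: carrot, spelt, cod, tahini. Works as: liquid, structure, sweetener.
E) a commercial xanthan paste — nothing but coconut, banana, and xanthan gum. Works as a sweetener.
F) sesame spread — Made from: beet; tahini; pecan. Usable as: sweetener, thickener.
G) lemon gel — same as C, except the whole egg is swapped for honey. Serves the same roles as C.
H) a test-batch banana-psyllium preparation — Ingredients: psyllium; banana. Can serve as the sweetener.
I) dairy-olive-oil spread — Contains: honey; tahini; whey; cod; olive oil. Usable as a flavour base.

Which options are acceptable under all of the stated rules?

A: has wheat, so not gluten-free; has wheat, so not kosher-for-Passover — out
B: all constraints satisfied — keep
C: only whole egg, lemon juice, and apple; none excluded — OK
D: has spelt, so not gluten-free; has spelt, so not kosher-for-Passover (and 2 more) — no
E: gluten-free, no fish — valid
F: has tahini, so not sesame-free — reject
G: works as a sweetener, gluten-free, kosher-for-Passover — OK
H: all constraints satisfied — OK
I: not usable as a sweetener; has tahini, so not sesame-free (and 1 more) — reject

B, C, E, G, H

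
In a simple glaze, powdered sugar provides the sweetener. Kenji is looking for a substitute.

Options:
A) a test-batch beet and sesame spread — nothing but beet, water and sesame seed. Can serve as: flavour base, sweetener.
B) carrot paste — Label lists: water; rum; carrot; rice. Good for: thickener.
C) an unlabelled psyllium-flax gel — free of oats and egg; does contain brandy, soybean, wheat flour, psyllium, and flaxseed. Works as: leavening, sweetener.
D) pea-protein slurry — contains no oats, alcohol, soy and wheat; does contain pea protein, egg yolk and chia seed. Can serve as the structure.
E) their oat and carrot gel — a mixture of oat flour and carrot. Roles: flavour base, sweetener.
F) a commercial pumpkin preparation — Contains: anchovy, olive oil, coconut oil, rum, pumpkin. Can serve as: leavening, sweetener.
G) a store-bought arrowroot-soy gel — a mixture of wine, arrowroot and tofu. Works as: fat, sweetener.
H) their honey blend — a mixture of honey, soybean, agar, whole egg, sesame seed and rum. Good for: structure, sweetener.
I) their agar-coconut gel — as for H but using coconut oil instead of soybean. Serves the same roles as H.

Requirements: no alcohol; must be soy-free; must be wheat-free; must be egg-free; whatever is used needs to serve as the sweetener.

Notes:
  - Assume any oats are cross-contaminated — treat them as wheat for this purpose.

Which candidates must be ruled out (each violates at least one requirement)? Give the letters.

A: every rule checks out — valid
B: not usable as a sweetener; has rum, so not alcohol-free — no
C: has brandy, so not alcohol-free; has soybean, so not soy-free (and 1 more) — no
D: not usable as a sweetener; has egg yolk, so not egg-free — reject
E: has oat flour, so not wheat-free — reject
F: has rum, so not alcohol-free — no
G: has wine, so not alcohol-free; has tofu, so not soy-free — no
H: has rum, so not alcohol-free; has soybean, so not soy-free (and 1 more) — no
I: has rum, so not alcohol-free; has whole egg, so not egg-free — out

B, C, D, E, F, G, H, I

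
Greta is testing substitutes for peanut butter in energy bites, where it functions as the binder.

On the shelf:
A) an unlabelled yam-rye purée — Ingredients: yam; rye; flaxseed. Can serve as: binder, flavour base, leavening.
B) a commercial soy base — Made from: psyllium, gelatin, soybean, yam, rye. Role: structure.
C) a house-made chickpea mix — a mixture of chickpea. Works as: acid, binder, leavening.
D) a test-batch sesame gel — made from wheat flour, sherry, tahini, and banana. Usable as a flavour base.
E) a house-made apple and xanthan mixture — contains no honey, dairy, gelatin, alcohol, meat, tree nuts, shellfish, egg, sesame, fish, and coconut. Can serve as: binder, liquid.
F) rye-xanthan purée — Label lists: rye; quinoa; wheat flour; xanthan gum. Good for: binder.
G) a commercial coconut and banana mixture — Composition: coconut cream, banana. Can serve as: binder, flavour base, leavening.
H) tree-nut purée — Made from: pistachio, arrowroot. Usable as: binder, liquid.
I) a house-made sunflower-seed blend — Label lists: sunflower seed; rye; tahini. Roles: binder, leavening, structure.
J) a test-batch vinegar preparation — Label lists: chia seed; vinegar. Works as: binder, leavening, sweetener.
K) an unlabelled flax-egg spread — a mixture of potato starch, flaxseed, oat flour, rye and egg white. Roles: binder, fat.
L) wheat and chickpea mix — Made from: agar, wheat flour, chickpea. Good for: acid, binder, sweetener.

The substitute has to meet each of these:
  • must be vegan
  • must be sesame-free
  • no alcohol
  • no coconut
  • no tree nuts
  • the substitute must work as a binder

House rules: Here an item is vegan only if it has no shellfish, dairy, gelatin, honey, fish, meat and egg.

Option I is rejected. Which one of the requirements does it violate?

usable as a binder: satisfied
vegan: satisfied
alcohol-free: satisfied
coconut-free: satisfied
tree-nut-free: satisfied
sesame-free: has tahini — fails

sesame-free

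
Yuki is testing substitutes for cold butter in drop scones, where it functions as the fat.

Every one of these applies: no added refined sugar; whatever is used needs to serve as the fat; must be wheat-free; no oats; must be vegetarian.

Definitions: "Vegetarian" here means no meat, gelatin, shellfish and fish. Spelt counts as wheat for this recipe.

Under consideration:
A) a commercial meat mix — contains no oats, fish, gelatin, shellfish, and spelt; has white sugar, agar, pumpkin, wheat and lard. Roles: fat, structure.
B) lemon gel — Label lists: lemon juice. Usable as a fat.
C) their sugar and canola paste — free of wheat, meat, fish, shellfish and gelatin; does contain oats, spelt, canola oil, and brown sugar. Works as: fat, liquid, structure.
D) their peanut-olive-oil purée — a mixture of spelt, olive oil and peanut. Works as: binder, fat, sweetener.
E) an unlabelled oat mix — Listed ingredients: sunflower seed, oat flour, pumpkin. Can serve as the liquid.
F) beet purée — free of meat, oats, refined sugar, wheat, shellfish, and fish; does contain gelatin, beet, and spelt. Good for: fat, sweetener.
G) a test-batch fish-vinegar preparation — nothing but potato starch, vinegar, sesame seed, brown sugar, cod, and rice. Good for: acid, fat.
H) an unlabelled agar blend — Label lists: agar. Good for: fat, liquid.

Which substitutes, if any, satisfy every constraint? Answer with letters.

A: has lard, so not vegetarian; has white sugar, so not no-added-sugar (and 1 more) — no
B: only lemon juice; none excluded — keep
C: has brown sugar, so not no-added-sugar; has spelt, so not wheat-free (and 1 more) — reject
D: has spelt, so not wheat-free — reject
E: not usable as a fat; has oat flour, so not oat-free — no
F: has gelatin, so not vegetarian; has spelt, so not wheat-free — reject
G: has cod, so not vegetarian; has brown sugar, so not no-added-sugar — out
H: no oats, wheat-free — keep

B, H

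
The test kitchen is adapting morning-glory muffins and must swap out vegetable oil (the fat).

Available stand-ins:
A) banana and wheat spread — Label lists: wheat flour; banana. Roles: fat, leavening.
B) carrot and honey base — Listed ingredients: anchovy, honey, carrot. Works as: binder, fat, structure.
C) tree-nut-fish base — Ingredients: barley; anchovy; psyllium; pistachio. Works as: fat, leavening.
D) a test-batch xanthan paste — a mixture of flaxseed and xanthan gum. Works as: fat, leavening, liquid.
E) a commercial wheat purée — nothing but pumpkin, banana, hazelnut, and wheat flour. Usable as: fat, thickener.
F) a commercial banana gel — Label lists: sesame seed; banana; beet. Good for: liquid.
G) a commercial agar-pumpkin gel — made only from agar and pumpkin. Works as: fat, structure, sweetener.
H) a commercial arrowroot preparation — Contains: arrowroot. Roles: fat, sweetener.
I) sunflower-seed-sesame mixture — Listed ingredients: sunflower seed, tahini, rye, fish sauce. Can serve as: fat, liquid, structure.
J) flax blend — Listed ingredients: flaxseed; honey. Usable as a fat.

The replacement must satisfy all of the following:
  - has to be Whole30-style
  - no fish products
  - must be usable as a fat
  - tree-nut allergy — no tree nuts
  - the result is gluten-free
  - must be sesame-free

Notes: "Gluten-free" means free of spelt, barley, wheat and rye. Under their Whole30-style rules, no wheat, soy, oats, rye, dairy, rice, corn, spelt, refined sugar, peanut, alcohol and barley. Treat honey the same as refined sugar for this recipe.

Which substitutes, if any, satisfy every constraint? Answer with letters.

A: has wheat flour, so not gluten-free; has wheat flour, so not Whole30-style — reject
B: has honey, so not Whole30-style; has anchovy, so not fish-free — reject
C: has barley, so not gluten-free; has barley, so not Whole30-style (and 2 more) — reject
D: only xanthan gum and flaxseed; none excluded — keep
E: has wheat flour, so not gluten-free; has wheat flour, so not Whole30-style (and 1 more) — reject
F: not usable as a fat; has sesame seed, so not sesame-free — out
G: nothing on the exclusion list — keep
H: only arrowroot; none excluded — OK
I: has rye, so not gluten-free; has rye, so not Whole30-style (and 2 more) — reject
J: has honey, so not Whole30-style — no

D, G, H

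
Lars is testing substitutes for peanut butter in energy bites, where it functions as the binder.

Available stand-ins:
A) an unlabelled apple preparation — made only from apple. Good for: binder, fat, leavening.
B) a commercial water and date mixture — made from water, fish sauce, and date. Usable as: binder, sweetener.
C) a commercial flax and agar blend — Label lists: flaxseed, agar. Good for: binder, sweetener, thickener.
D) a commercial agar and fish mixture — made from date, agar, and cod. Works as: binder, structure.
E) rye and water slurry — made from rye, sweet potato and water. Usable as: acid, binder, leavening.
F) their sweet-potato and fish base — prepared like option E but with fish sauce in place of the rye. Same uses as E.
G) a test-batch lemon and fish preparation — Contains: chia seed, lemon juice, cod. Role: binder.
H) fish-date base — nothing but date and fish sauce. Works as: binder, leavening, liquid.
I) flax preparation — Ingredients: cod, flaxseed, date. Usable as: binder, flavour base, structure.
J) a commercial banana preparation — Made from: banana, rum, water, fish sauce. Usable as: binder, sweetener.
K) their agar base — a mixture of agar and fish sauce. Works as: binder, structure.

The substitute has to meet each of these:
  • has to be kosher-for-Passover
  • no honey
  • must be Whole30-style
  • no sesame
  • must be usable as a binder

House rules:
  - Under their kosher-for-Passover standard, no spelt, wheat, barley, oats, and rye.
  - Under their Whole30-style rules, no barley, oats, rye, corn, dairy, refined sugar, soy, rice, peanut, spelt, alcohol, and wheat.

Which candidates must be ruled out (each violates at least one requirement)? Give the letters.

E, J

A: nothing on the exclusion list — valid
B: no sesame, Whole30-style — OK
C: only agar and flaxseed; none excluded — OK
D: only cod, agar and date; none excluded — keep
E: has rye, so not kosher-for-Passover; has rye, so not Whole30-style — out
F: works as a binder, no sesame, no honey — keep
G: only cod, lemon juice and chia seed; none excluded — OK
H: all constraints satisfied — valid
I: all constraints satisfied — keep
J: has rum, so not Whole30-style — out
K: works as a binder, Whole30-style, kosher-for-Passover — valid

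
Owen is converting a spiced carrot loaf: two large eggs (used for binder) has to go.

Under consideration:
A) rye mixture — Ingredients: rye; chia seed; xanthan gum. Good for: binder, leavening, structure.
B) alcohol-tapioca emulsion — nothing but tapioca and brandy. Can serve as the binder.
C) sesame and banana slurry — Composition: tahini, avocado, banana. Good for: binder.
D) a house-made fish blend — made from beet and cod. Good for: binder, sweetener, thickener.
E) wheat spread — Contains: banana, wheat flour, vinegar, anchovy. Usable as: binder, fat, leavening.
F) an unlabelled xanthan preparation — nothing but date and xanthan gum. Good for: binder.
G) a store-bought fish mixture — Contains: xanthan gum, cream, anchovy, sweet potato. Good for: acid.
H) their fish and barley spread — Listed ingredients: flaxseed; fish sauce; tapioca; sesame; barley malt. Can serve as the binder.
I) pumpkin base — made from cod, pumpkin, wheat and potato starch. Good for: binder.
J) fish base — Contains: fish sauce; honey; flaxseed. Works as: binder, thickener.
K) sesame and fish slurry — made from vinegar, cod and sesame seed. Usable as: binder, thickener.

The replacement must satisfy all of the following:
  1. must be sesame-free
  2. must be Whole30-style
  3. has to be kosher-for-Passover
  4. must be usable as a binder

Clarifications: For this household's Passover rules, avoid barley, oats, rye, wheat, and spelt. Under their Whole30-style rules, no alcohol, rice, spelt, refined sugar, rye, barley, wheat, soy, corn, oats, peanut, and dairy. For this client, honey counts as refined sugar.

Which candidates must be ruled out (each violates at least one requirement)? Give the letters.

A: has rye, so not kosher-for-Passover; has rye, so not Whole30-style — no
B: has brandy, so not Whole30-style — reject
C: has tahini, so not sesame-free — reject
D: works as a binder, kosher-for-Passover, Whole30-style — OK
E: has wheat flour, so not kosher-for-Passover; has wheat flour, so not Whole30-style — no
F: works as a binder, kosher-for-Passover, Whole30-style — OK
G: not usable as a binder; has cream, so not Whole30-style — out
H: has barley malt, so not kosher-for-Passover; has barley malt, so not Whole30-style (and 1 more) — reject
I: has wheat, so not kosher-for-Passover; has wheat, so not Whole30-style — reject
J: has honey, so not Whole30-style — no
K: has sesame seed, so not sesame-free — reject

A, B, C, E, G, H, I, J, K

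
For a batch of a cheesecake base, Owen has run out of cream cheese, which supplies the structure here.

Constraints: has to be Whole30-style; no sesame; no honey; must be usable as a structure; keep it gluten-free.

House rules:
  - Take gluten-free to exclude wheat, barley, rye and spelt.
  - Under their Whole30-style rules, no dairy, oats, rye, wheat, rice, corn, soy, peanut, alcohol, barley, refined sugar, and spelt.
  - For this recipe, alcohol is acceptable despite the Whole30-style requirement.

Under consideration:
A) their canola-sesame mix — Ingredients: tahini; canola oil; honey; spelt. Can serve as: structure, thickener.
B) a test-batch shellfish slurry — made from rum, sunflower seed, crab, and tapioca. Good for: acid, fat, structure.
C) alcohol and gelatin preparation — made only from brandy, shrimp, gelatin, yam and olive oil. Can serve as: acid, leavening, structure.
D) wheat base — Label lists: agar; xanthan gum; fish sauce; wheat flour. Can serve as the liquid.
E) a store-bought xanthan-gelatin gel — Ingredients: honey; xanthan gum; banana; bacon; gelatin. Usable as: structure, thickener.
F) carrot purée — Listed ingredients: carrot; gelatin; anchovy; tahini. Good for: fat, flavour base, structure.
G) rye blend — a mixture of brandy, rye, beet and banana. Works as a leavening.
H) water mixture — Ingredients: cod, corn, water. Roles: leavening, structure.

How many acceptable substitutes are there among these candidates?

A: has spelt, so not gluten-free; has spelt, so not Whole30-style (and 2 more) — no
B: alcohol is permitted under the Whole30-style carve-out; nothing else excluded — OK
C: alcohol is permitted under the Whole30-style carve-out; nothing else excluded — OK
D: not usable as a structure; has wheat flour, so not gluten-free (and 1 more) — reject
E: has honey, so not honey-free — out
F: has tahini, so not sesame-free — reject
G: not usable as a structure; has rye, so not gluten-free (and 1 more) — no
H: has corn, so not Whole30-style — out

2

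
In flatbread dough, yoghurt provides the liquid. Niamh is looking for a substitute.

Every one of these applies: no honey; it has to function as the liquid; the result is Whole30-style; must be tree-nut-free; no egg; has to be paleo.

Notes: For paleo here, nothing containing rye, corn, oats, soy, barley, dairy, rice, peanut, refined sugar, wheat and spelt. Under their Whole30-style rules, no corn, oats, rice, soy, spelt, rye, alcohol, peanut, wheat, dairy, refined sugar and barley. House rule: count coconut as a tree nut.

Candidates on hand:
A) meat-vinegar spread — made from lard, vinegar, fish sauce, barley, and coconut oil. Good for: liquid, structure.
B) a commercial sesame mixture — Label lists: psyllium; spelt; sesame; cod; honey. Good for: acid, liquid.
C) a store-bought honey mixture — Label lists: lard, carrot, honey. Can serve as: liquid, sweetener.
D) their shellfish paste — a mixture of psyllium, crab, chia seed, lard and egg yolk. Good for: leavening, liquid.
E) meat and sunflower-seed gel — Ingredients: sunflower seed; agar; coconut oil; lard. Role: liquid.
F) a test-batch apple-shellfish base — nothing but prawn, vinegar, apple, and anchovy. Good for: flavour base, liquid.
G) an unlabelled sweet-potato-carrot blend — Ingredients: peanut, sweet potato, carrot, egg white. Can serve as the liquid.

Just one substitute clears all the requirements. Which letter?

F

A: has barley, so not paleo; has barley, so not Whole30-style (and 1 more) — reject
B: has spelt, so not paleo; has spelt, so not Whole30-style (and 1 more) — reject
C: has honey, so not honey-free — out
D: has egg yolk, so not egg-free — out
E: has coconut oil, so not tree-nut-free — no
F: tree-nut-free, no egg — keep
G: has peanut, so not paleo; has peanut, so not Whole30-style (and 1 more) — no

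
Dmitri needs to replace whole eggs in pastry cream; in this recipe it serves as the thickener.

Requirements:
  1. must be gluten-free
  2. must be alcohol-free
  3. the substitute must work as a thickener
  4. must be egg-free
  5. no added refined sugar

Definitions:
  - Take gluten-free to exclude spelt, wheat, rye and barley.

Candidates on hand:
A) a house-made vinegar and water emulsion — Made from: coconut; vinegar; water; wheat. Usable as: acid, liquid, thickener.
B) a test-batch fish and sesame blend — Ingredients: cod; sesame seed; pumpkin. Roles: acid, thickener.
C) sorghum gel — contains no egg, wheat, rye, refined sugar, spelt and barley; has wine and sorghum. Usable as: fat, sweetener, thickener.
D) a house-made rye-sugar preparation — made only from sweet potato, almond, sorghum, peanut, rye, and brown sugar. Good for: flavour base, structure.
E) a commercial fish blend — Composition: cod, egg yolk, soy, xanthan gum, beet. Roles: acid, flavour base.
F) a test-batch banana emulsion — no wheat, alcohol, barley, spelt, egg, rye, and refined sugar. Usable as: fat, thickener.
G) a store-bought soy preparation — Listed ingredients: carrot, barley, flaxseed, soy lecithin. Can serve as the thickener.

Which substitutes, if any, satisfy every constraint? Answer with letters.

B, F

A: has wheat, so not gluten-free — reject
B: only cod, sesame seed and pumpkin; none excluded — valid
C: has wine, so not alcohol-free — no
D: not usable as a thickener; has rye, so not gluten-free (and 1 more) — out
E: not usable as a thickener; has egg yolk, so not egg-free — out
F: every rule checks out — valid
G: has barley, so not gluten-free — out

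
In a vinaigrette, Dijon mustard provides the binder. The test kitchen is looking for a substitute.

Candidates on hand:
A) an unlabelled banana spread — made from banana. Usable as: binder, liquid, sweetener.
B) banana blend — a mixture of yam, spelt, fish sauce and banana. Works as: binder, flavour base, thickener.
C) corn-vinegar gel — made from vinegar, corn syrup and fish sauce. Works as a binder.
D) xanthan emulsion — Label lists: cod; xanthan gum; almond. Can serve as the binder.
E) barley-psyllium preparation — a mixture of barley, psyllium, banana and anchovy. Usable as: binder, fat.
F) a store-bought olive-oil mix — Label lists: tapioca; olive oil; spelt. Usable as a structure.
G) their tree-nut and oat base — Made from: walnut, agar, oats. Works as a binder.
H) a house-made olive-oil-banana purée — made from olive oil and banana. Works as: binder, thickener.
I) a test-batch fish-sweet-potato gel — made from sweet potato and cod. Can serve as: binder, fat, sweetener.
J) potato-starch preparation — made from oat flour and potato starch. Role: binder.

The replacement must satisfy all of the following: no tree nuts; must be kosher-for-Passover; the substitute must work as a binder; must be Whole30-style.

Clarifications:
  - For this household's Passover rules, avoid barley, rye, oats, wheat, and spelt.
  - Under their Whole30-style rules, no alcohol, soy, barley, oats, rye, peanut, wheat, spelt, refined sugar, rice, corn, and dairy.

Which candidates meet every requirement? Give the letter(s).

A, H, I

A: nothing on the exclusion list — valid
B: has spelt, so not kosher-for-Passover; has spelt, so not Whole30-style — no
C: has corn syrup, so not Whole30-style — reject
D: has almond, so not tree-nut-free — out
E: has barley, so not kosher-for-Passover; has barley, so not Whole30-style — no
F: not usable as a binder; has spelt, so not kosher-for-Passover (and 1 more) — no
G: has oats, so not kosher-for-Passover; has oats, so not Whole30-style (and 1 more) — no
H: only banana and olive oil; none excluded — keep
I: Whole30-style, kosher-for-Passover — valid
J: has oat flour, so not kosher-for-Passover; has oat flour, so not Whole30-style — out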